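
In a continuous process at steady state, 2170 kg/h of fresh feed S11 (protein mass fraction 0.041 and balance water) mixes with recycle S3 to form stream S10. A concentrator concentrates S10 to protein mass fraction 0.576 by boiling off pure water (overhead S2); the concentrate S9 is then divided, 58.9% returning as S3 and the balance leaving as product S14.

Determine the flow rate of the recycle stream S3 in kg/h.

221.4 kg/h

Overall protein balance (none leaves overhead): protein in fresh feed = protein in product, i.e. 2170×0.041 = (1−0.589)·S9·0.576.
S9 = 88.97/(0.576×0.411) = 375.82 kg/h.
Recycle S3 = 0.589×375.82 = 221.36 kg/h.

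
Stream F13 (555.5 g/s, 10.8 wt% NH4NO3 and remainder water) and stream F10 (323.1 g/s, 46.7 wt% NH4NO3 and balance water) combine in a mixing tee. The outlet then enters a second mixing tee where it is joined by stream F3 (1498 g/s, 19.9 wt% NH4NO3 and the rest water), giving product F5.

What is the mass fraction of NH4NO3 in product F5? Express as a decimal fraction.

0.214

Overall, product flow = 2376.6 g/s.
NH4NO3 in = 555.5×0.108 + 323.1×0.467 + 1498×0.199 = 508.98 g/s.
NH4NO3 fraction in F5 = 0.214.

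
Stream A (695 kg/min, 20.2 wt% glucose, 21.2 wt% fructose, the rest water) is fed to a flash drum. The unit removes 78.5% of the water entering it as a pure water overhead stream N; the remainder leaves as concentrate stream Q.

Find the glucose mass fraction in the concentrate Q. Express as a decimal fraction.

0.374

glucose is not removed: 695×0.202 = 140.39 kg/min of glucose enters Q.
water entering = 695×0.586 = 407.27 kg/min; overhead removed = 0.785×407.27 = 319.71 kg/min.
Concentrate = 695 − 319.71 = 375.29 kg/min.
Mass fraction = 140.39/375.29 = 0.374.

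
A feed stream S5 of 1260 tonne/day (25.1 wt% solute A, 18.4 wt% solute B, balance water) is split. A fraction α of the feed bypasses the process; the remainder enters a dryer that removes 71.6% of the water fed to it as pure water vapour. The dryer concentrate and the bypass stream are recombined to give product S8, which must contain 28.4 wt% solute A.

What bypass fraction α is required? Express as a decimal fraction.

0.713

All 1260×0.251 = 316.26 tonne/day of solute A reaches S8, so S8 = 316.26/0.284 = 1113.6 tonne/day and vapour = 146.41 tonne/day.
The evaporator receives (1−α)·1260 of feed at 0.565 water and removes 0.716 of that water:
0.716×0.565×(1−α)×1260 = 146.41
(1−α) = 146.41/509.72 = 0.2872;  α = 0.7128.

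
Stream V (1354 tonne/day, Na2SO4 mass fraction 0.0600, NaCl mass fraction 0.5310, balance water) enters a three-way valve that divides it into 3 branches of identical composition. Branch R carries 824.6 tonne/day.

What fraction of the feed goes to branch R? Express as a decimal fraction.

0.609

Fraction to R = 824.6/1354 = 0.6090.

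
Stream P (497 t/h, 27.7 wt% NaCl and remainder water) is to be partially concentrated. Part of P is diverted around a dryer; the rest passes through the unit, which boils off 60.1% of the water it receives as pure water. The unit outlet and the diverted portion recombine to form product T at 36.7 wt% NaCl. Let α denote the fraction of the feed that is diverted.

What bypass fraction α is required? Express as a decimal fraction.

0.436

All 497×0.277 = 137.67 t/h of NaCl reaches T, so T = 137.67/0.367 = 375.12 t/h and vapour = 121.88 t/h.
The evaporator receives (1−α)·497 of feed at 0.723 water and removes 0.601 of that water:
0.601×0.723×(1−α)×497 = 121.88
(1−α) = 121.88/215.96 = 0.5644;  α = 0.4356.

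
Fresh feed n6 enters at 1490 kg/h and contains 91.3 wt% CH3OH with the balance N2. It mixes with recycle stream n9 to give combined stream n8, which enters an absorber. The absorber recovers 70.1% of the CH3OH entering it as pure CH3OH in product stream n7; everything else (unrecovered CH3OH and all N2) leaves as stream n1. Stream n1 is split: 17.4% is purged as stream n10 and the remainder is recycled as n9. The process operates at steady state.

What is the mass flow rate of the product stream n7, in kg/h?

1266 kg/h

CH3OH in n8: m_A = 1490×0.913 + (1−0.174)·(1−0.701)·m_A, so m_A = 1360.4/0.7530 = 1806.5 kg/h.
Product n7 = 0.701×1806.5 = 1266.4 kg/h.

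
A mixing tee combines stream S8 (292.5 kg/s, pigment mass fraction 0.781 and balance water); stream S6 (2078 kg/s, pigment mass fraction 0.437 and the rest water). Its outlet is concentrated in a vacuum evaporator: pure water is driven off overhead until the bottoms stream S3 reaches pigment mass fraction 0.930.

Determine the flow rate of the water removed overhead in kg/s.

pigment entering = 292.5×0.781 + 2078×0.437 = 1136.5 kg/s.
All pigment reports to S3, so S3 = 1136.5/0.930 = 1222.1 kg/s.
Total feed = 2370.5 kg/s; overhead = 2370.5 − 1222.1 = 1148.4 kg/s.

1148 kg/s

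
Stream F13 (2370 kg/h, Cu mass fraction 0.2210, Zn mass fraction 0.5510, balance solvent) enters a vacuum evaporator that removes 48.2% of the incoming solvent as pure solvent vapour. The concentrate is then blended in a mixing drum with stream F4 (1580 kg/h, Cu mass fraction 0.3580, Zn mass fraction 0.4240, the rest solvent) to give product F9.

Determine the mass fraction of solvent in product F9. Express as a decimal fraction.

Vapour removed = 0.482×0.228×2370 = 260.45 kg/h; concentrate = 2109.5 kg/h.
solvent reaching the mixer = 279.91 (from concentrate) + 1580×0.218 = 624.35 kg/h.
Product flow = 2109.5 + 1580 = 3689.5 kg/h; solvent fraction = 0.1692.

0.1692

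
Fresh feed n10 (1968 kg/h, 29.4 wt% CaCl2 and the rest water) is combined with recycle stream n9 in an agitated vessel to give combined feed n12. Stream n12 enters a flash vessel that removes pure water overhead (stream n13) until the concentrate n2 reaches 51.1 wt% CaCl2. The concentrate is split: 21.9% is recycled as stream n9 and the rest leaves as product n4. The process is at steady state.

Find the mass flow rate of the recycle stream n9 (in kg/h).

Overall CaCl2 balance (none leaves overhead): CaCl2 in fresh feed = CaCl2 in product, i.e. 1968×0.294 = (1−0.219)·n2·0.511.
n2 = 578.59/(0.511×0.781) = 1449.8 kg/h.
Recycle n9 = 0.219×1449.8 = 317.5 kg/h.

317.5 kg/h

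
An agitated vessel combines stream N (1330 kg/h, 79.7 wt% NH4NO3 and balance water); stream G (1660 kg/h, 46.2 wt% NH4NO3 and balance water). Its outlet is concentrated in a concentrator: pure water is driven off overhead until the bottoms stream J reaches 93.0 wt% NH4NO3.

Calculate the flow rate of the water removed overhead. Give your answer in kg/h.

NH4NO3 entering = 1330×0.797 + 1660×0.462 = 1826.9 kg/h.
All NH4NO3 reports to J, so J = 1826.9/0.930 = 1964.4 kg/h.
Total feed = 2990 kg/h; overhead = 2990 − 1964.4 = 1025.6 kg/h.

1026 kg/h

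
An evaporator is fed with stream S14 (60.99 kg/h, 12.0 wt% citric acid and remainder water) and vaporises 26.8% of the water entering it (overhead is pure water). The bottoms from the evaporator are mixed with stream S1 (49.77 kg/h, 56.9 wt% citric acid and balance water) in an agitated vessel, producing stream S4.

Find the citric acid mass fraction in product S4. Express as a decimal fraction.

0.370

Vapour removed = 0.268×0.880×60.99 = 14.384 kg/h; concentrate = 46.606 kg/h.
citric acid reaching the mixer = 7.3188 (from concentrate) + 49.77×0.569 = 35.638 kg/h.
Product flow = 46.606 + 49.77 = 96.376 kg/h; citric acid fraction = 0.370.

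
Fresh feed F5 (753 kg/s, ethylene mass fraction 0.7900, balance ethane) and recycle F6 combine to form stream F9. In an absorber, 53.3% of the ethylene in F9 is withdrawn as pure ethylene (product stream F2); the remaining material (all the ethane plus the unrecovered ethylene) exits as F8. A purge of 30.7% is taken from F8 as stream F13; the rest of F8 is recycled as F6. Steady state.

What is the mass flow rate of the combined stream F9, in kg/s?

1395 kg/s

ethane enters only via F5 and leaves only via the purge: 753×0.210 = 0.307×(ethane in F8), and the absorber passes all ethane, so ethane in F9 = ethane in F8 = 515.08 kg/s.
ethylene in F9: m_A = 753×0.790 + (1−0.307)·(1−0.533)·m_A, so m_A = 594.87/0.6764 = 879.51 kg/s.
F9 = 879.51 + 515.08 = 1394.6 kg/s.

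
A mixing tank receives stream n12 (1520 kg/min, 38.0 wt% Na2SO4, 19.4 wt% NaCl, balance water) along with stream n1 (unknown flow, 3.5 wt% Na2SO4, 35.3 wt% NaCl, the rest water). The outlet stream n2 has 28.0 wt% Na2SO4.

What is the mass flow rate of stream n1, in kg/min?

Let n1 be the unknown flow. Total out = 1520 + n1.
Na2SO4 balance: 577.6 + 0.035·n1 = 0.280·(1520 + n1)
(0.035 − 0.280)·n1 = 0.280×1520 − 577.6 = -152
n1 = -152 / -0.245 = 620.41 kg/min

620.4 kg/min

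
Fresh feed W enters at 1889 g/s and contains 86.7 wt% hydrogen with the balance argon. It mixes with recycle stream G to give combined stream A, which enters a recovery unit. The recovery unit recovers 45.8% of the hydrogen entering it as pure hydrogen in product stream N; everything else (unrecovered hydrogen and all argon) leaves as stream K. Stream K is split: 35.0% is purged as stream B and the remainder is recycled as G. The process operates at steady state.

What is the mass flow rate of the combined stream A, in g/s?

3246 g/s

argon enters only via W and leaves only via the purge: 1889×0.133 = 0.350×(argon in K), and the recovery unit passes all argon, so argon in A = argon in K = 717.82 g/s.
hydrogen in A: m_A = 1889×0.867 + (1−0.350)·(1−0.458)·m_A, so m_A = 1637.8/0.6477 = 2528.6 g/s.
A = 2528.6 + 717.82 = 3246.4 g/s.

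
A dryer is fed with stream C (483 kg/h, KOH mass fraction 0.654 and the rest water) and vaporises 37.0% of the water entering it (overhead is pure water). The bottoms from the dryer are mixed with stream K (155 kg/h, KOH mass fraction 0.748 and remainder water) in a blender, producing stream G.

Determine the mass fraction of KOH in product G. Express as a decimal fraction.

Vapour removed = 0.370×0.346×483 = 61.834 kg/h; concentrate = 421.17 kg/h.
KOH reaching the mixer = 315.88 (from concentrate) + 155×0.748 = 431.82 kg/h.
Product flow = 421.17 + 155 = 576.17 kg/h; KOH fraction = 0.749.

0.749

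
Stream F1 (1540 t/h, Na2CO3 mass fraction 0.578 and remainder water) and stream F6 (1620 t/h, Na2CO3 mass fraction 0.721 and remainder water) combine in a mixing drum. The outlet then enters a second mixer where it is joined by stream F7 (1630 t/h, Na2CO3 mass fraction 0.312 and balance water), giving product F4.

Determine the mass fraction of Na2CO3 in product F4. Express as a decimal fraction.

0.536

Overall, product flow = 4790 t/h.
Na2CO3 in = 1540×0.578 + 1620×0.721 + 1630×0.312 = 2566.7 t/h.
Na2CO3 fraction in F4 = 0.536.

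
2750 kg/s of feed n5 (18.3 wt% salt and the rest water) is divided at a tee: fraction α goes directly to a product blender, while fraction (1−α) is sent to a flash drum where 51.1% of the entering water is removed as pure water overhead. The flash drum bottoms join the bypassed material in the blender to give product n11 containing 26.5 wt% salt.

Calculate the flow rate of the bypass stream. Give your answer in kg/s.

711.7 kg/s

All 2750×0.183 = 503.25 kg/s of salt reaches n11, so n11 = 503.25/0.265 = 1899.1 kg/s and vapour = 850.94 kg/s.
The evaporator receives (1−α)·2750 of feed at 0.817 water and removes 0.511 of that water:
0.511×0.817×(1−α)×2750 = 850.94
(1−α) = 850.94/1148.1 = 0.7412;  α = 0.2588.
Bypass flow = 0.2588×2750 = 711.75 kg/s.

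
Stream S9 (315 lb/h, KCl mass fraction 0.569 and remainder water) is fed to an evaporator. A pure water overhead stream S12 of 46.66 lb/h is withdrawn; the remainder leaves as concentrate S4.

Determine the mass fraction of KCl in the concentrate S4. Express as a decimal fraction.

0.668

KCl is not removed: 315×0.569 = 179.23 lb/h of KCl enters S4.
Concentrate = 315 − 46.66 = 268.34 lb/h.
Mass fraction = 179.23/268.34 = 0.668.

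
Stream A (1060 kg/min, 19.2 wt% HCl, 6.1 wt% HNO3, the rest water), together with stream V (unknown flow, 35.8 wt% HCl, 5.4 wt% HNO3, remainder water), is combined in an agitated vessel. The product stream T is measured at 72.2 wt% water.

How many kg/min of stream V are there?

Let V be the unknown flow. Total out = 1060 + V.
water balance: 791.82 + 0.588·V = 0.722·(1060 + V)
(0.588 − 0.722)·V = 0.722×1060 − 791.82 = -26.5
V = -26.5 / -0.134 = 197.76 kg/min

197.8 kg/min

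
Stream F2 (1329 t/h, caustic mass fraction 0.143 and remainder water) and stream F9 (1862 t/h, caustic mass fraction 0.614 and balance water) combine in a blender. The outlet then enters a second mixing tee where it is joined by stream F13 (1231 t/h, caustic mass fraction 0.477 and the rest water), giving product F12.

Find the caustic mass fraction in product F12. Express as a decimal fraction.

Overall, product flow = 4422 t/h.
caustic in = 1329×0.143 + 1862×0.614 + 1231×0.477 = 1920.5 t/h.
caustic fraction in F12 = 0.434.

0.434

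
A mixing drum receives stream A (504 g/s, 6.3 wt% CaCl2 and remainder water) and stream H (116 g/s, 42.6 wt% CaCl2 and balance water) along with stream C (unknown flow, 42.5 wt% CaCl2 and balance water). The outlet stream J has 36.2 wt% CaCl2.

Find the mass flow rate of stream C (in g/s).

2274 g/s

Let C be the unknown flow. Total out = 620 + C.
CaCl2 balance: 81.168 + 0.425·C = 0.362·(620 + C)
(0.425 − 0.362)·C = 0.362×620 − 81.168 = 143.27
C = 143.27 / 0.063 = 2274.2 g/s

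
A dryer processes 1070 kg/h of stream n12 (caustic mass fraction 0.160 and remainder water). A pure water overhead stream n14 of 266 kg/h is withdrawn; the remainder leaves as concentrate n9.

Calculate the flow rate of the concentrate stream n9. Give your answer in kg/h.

Concentrate = 1070 − 266 = 804 kg/h.

804 kg/h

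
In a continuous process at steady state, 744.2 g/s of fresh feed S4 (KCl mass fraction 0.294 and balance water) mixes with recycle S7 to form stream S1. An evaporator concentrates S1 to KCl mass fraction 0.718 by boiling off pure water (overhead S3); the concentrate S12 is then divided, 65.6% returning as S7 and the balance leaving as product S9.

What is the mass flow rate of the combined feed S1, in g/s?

1325 g/s

Overall KCl balance (none leaves overhead): KCl in fresh feed = KCl in product, i.e. 744.2×0.294 = (1−0.656)·S12·0.718.
S12 = 218.79/(0.718×0.344) = 885.84 g/s.
Recycle S7 = 0.656×885.84 = 581.11 g/s.
Combined feed S1 = 744.2 + 581.11 = 1325.3 g/s.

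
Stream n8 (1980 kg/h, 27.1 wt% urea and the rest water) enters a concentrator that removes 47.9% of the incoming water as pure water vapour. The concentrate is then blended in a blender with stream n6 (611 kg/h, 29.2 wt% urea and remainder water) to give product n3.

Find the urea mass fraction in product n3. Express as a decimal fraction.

0.376

Vapour removed = 0.479×0.729×1980 = 691.4 kg/h; concentrate = 1288.6 kg/h.
urea reaching the mixer = 536.58 (from concentrate) + 611×0.292 = 714.99 kg/h.
Product flow = 1288.6 + 611 = 1899.6 kg/h; urea fraction = 0.376.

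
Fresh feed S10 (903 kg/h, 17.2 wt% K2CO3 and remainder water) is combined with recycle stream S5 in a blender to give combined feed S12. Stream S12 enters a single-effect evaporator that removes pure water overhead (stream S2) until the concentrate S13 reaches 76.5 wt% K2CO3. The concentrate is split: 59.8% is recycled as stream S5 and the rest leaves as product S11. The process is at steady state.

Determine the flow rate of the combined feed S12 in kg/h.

Overall K2CO3 balance (none leaves overhead): K2CO3 in fresh feed = K2CO3 in product, i.e. 903×0.172 = (1−0.598)·S13·0.765.
S13 = 155.32/(0.765×0.402) = 505.04 kg/h.
Recycle S5 = 0.598×505.04 = 302.02 kg/h.
Combined feed S12 = 903 + 302.02 = 1205 kg/h.

1205 kg/h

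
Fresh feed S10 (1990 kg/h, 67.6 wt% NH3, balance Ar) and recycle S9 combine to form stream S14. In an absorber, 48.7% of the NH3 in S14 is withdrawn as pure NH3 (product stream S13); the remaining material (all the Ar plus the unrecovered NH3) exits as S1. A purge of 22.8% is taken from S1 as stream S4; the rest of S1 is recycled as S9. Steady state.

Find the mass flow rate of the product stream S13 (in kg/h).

NH3 in S14: m_A = 1990×0.676 + (1−0.228)·(1−0.487)·m_A, so m_A = 1345.2/0.6040 = 2227.4 kg/h.
Product S13 = 0.487×2227.4 = 1084.7 kg/h.

1085 kg/h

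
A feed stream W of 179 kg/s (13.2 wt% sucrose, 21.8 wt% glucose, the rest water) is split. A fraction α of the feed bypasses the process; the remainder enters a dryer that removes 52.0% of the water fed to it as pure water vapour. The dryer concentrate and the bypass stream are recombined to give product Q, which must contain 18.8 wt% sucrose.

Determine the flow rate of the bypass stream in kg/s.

21.25 kg/s

All 179×0.132 = 23.628 kg/s of sucrose reaches Q, so Q = 23.628/0.188 = 125.68 kg/s and vapour = 53.319 kg/s.
The evaporator receives (1−α)·179 of feed at 0.650 water and removes 0.520 of that water:
0.520×0.650×(1−α)×179 = 53.319
(1−α) = 53.319/60.502 = 0.8813;  α = 0.1187.
Bypass flow = 0.1187×179 = 21.251 kg/s.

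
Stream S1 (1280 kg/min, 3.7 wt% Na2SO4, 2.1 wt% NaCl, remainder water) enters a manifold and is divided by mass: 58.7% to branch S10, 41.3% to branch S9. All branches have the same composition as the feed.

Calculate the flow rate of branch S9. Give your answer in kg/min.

Branch S9 flow = 0.413×1280 = 528.64 kg/min.

528.6 kg/min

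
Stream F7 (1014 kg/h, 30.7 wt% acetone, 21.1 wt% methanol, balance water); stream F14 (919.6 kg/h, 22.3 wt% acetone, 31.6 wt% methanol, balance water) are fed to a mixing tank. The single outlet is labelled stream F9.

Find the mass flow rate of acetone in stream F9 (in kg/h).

acetone out = acetone in = 1014×0.307 + 919.6×0.223 = 516.37 kg/h.

516.4 kg/h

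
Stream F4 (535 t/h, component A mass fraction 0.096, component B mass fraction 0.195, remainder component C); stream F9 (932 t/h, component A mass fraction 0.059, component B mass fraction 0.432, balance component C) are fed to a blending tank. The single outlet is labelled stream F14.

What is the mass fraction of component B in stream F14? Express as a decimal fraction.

Total flow out = 535 + 932 = 1467 t/h.
component B in = 535×0.195 + 932×0.432 = 506.95 t/h.
component B mass fraction in F14 = 506.95/1467 = 0.346.

0.346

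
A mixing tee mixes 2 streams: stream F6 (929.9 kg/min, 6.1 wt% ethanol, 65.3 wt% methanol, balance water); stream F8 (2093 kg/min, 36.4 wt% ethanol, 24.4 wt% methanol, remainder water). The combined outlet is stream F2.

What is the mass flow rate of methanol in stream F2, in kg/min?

1118 kg/min

methanol out = methanol in = 929.9×0.653 + 2093×0.244 = 1117.9 kg/min.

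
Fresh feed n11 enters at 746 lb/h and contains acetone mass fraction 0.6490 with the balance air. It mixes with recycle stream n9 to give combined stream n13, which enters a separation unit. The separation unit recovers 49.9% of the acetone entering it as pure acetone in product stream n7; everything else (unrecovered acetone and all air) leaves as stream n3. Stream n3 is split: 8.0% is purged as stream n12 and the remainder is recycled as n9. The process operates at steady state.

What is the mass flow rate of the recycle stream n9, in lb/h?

3425 lb/h

air enters only via n11 and leaves only via the purge: 746×0.351 = 0.080×(air in n3), and the separation unit passes all air, so air in n13 = air in n3 = 3273.1 lb/h.
acetone in n13: m_A = 746×0.649 + (1−0.080)·(1−0.499)·m_A, so m_A = 484.15/0.5391 = 898.11 lb/h.
n3 = (1−0.499)×898.11 + 3273.1 = 3723 lb/h.
Recycle n9 = (1−0.080)×3723 = 3425.2 lb/h.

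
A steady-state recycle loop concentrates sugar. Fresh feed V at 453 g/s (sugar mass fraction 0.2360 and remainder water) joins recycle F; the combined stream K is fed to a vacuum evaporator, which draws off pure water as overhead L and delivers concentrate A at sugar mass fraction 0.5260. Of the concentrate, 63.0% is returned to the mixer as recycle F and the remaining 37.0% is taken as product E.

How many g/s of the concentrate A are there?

549.3 g/s

Overall sugar balance (none leaves overhead): sugar in fresh feed = sugar in product, i.e. 453×0.236 = (1−0.630)·A·0.526.
A = 106.91/(0.526×0.370) = 549.32 g/s.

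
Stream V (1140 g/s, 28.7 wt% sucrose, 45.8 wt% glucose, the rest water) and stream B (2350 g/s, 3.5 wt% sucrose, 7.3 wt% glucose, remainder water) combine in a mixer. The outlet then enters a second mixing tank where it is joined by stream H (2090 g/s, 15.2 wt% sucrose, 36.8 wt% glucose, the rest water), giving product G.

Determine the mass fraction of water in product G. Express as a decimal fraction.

0.608

Overall, product flow = 5580 g/s.
water in = 1140×0.255 + 2350×0.892 + 2090×0.480 = 3390.1 g/s.
water fraction in G = 0.608.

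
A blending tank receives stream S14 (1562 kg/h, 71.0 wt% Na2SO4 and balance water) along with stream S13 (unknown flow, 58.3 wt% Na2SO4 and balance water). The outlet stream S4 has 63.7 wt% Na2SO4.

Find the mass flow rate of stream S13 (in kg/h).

Let S13 be the unknown flow. Total out = 1562 + S13.
Na2SO4 balance: 1109 + 0.583·S13 = 0.637·(1562 + S13)
(0.583 − 0.637)·S13 = 0.637×1562 − 1109 = -114.03
S13 = -114.03 / -0.054 = 2111.6 kg/h

2112 kg/h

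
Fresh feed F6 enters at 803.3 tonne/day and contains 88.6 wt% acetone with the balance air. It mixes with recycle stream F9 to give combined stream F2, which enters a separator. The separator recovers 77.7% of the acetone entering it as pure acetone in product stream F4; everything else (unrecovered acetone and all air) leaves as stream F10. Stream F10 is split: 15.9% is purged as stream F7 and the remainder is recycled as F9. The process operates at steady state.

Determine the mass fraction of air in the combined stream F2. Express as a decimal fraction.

0.3967

air enters only via F6 and leaves only via the purge: 803.3×0.114 = 0.159×(air in F10), and the separator passes all air, so air in F2 = air in F10 = 575.95 tonne/day.
acetone in F2: m_A = 803.3×0.886 + (1−0.159)·(1−0.777)·m_A, so m_A = 711.72/0.8125 = 876.01 tonne/day.
F2 = 876.01 + 575.95 = 1452 tonne/day.
air fraction in F2 = 575.95/1452 = 0.3967.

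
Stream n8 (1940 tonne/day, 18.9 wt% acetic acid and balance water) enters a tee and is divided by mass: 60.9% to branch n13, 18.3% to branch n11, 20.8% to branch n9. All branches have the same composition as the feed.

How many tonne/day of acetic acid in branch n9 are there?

Branch n9 total = 0.208×1940 = 403.52 tonne/day.
acetic acid in n9 = 0.189×403.52 = 76.265 tonne/day.

76.27 tonne/day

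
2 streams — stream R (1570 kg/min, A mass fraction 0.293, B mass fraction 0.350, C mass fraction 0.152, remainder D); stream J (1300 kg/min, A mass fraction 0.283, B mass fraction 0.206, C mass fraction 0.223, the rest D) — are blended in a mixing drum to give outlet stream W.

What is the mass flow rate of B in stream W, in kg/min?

B out = B in = 1570×0.350 + 1300×0.206 = 817.3 kg/min.

817.3 kg/min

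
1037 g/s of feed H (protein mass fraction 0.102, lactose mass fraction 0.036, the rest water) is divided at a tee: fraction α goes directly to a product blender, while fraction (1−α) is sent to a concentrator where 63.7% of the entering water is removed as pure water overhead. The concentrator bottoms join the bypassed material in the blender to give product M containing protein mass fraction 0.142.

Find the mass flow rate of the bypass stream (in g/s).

All 1037×0.102 = 105.77 g/s of protein reaches M, so M = 105.77/0.142 = 744.89 g/s and vapour = 292.11 g/s.
The evaporator receives (1−α)·1037 of feed at 0.862 water and removes 0.637 of that water:
0.637×0.862×(1−α)×1037 = 292.11
(1−α) = 292.11/569.41 = 0.5130;  α = 0.4870.
Bypass flow = 0.4870×1037 = 505.01 g/s.

505 g/s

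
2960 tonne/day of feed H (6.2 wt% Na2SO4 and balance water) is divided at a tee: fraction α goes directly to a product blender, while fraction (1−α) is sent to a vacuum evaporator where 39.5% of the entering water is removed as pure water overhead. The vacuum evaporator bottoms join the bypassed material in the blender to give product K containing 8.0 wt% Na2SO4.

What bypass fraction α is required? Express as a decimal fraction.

0.393

All 2960×0.062 = 183.52 tonne/day of Na2SO4 reaches K, so K = 183.52/0.080 = 2294 tonne/day and vapour = 666 tonne/day.
The evaporator receives (1−α)·2960 of feed at 0.938 water and removes 0.395 of that water:
0.395×0.938×(1−α)×2960 = 666
(1−α) = 666/1096.7 = 0.6073;  α = 0.3927.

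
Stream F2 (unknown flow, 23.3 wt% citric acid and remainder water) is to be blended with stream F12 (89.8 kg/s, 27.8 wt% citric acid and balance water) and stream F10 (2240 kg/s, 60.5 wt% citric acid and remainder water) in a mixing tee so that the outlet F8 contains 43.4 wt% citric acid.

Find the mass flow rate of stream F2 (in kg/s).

Let F2 be the unknown flow. Total out = 2329.8 + F2.
citric acid balance: 1380.2 + 0.233·F2 = 0.434·(2329.8 + F2)
(0.233 − 0.434)·F2 = 0.434×2329.8 − 1380.2 = -369.03
F2 = -369.03 / -0.201 = 1836 kg/s

1836 kg/s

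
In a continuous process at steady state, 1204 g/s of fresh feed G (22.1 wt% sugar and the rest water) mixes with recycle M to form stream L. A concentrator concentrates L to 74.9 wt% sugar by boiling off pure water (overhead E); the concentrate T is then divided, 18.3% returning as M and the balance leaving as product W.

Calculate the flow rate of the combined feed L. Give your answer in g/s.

1284 g/s

Overall sugar balance (none leaves overhead): sugar in fresh feed = sugar in product, i.e. 1204×0.221 = (1−0.183)·T·0.749.
T = 266.08/(0.749×0.817) = 434.83 g/s.
Recycle M = 0.183×434.83 = 79.573 g/s.
Combined feed L = 1204 + 79.573 = 1283.6 g/s.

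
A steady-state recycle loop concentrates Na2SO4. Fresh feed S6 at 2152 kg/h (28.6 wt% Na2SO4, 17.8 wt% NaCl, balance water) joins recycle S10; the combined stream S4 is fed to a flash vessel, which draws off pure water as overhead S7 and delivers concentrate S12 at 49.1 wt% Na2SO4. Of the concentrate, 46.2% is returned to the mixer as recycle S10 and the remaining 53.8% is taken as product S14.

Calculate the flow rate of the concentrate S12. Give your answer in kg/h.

2330 kg/h

Overall Na2SO4 balance (none leaves overhead): Na2SO4 in fresh feed = Na2SO4 in product, i.e. 2152×0.286 = (1−0.462)·S12·0.491.
S12 = 615.47/(0.491×0.538) = 2329.9 kg/h.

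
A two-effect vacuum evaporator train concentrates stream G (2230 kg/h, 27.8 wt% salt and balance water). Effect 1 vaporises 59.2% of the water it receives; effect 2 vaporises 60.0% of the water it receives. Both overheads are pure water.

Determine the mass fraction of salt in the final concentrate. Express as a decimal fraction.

0.702

water in feed = 2230×0.722 = 1610.1 kg/h.
After stage 1: water left = (1−0.592)×1610.1 = 656.9; stream total = 1276.8 kg/h.
After stage 2: water left = (1−0.600)×656.9 = 262.76; final concentrate = 882.7 kg/h.
salt fraction = 619.94/882.7 = 0.702.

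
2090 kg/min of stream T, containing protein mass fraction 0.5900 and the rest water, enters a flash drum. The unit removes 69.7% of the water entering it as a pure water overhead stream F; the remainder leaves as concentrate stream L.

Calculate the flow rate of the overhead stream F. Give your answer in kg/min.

597.3 kg/min

water entering = 2090×0.410 = 856.9 kg/min; overhead removed = 0.697×856.9 = 597.26 kg/min.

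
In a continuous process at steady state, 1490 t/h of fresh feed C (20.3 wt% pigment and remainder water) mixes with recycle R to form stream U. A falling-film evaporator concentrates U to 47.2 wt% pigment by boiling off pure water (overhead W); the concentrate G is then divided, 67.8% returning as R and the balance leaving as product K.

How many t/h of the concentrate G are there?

1990 t/h

Overall pigment balance (none leaves overhead): pigment in fresh feed = pigment in product, i.e. 1490×0.203 = (1−0.678)·G·0.472.
G = 302.47/(0.472×0.322) = 1990.1 t/h.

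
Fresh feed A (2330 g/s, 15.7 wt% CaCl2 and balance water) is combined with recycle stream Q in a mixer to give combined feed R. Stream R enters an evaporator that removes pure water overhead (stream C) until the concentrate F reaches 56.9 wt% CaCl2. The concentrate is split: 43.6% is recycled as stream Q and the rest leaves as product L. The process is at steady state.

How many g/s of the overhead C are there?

1687 g/s

Overall CaCl2 balance (none leaves overhead): CaCl2 in fresh feed = CaCl2 in product, i.e. 2330×0.157 = (1−0.436)·F·0.569.
F = 365.81/(0.569×0.564) = 1139.9 g/s.
Recycle Q = 0.436×1139.9 = 496.99 g/s.
Combined feed R = 2330 + 496.99 = 2827 g/s.
Overhead C = R − F = 2827 − 1139.9 = 1687.1 g/s.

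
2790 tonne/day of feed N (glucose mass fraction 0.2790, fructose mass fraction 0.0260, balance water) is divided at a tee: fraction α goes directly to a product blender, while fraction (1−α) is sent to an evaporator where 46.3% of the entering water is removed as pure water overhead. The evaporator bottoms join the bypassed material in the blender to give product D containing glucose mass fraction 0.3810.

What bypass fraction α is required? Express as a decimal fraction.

All 2790×0.279 = 778.41 tonne/day of glucose reaches D, so D = 778.41/0.381 = 2043.1 tonne/day and vapour = 746.93 tonne/day.
The evaporator receives (1−α)·2790 of feed at 0.695 water and removes 0.463 of that water:
0.463×0.695×(1−α)×2790 = 746.93
(1−α) = 746.93/897.78 = 0.8320;  α = 0.1680.

0.168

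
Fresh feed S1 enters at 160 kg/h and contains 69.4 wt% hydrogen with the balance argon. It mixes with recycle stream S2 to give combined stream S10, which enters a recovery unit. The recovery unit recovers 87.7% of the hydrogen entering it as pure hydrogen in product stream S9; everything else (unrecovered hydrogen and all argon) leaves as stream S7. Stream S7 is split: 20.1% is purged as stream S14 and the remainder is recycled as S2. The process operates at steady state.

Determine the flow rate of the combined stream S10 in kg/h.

366.7 kg/h

argon enters only via S1 and leaves only via the purge: 160×0.306 = 0.201×(argon in S7), and the recovery unit passes all argon, so argon in S10 = argon in S7 = 243.58 kg/h.
hydrogen in S10: m_A = 160×0.694 + (1−0.201)·(1−0.877)·m_A, so m_A = 111.04/0.9017 = 123.14 kg/h.
S10 = 123.14 + 243.58 = 366.72 kg/h.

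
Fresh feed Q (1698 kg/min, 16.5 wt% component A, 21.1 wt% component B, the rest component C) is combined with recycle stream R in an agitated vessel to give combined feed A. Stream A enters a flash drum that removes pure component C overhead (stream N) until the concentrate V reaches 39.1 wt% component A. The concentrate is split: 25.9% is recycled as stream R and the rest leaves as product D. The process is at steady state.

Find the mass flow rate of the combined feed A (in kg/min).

Overall component A balance (none leaves overhead): component A in fresh feed = component A in product, i.e. 1698×0.165 = (1−0.259)·V·0.391.
V = 280.17/(0.391×0.741) = 967 kg/min.
Recycle R = 0.259×967 = 250.45 kg/min.
Combined feed A = 1698 + 250.45 = 1948.5 kg/min.

1948 kg/min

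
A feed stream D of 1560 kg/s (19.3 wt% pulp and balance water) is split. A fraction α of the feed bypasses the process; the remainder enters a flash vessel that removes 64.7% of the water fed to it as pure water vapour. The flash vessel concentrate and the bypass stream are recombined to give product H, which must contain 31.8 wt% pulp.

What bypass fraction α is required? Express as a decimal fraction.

0.247

All 1560×0.193 = 301.08 kg/s of pulp reaches H, so H = 301.08/0.318 = 946.79 kg/s and vapour = 613.21 kg/s.
The evaporator receives (1−α)·1560 of feed at 0.807 water and removes 0.647 of that water:
0.647×0.807×(1−α)×1560 = 613.21
(1−α) = 613.21/814.52 = 0.7528;  α = 0.2472.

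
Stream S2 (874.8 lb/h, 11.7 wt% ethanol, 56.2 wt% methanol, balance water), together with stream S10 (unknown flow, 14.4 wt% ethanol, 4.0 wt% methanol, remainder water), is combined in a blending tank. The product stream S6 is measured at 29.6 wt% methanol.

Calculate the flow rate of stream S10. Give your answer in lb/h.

Let S10 be the unknown flow. Total out = 874.8 + S10.
methanol balance: 491.64 + 0.040·S10 = 0.296·(874.8 + S10)
(0.040 − 0.296)·S10 = 0.296×874.8 − 491.64 = -232.7
S10 = -232.7 / -0.256 = 908.97 lb/h

909 lb/h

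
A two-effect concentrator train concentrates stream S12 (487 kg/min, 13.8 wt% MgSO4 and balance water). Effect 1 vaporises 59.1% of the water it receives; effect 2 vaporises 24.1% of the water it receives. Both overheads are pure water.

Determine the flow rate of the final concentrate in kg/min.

197.5 kg/min

water in feed = 487×0.862 = 419.79 kg/min.
After stage 1: water left = (1−0.591)×419.79 = 171.7; stream total = 238.9 kg/min.
After stage 2: water left = (1−0.241)×171.7 = 130.32; final concentrate = 197.52 kg/min.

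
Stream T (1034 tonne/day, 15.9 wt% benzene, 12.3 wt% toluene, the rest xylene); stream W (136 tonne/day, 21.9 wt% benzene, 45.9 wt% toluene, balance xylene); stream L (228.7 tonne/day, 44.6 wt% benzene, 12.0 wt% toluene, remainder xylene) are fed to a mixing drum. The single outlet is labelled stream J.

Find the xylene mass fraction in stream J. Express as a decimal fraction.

0.633

Total flow out = 1034 + 136 + 228.7 = 1398.7 tonne/day.
xylene in = 1034×0.718 + 136×0.322 + 228.7×0.434 = 885.46 tonne/day.
xylene mass fraction in J = 885.46/1398.7 = 0.633.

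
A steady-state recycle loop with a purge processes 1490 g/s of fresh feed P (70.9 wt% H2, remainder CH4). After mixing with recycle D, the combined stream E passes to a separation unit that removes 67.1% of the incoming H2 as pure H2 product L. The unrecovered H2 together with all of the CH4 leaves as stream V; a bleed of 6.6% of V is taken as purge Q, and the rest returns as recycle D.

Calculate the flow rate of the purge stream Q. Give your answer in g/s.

466.7 g/s

CH4 enters only via P and leaves only via the purge: 1490×0.291 = 0.066×(CH4 in V), and the separation unit passes all CH4, so CH4 in E = CH4 in V = 6569.5 g/s.
H2 in E: m_A = 1490×0.709 + (1−0.066)·(1−0.671)·m_A, so m_A = 1056.4/0.6927 = 1525 g/s.
V = (1−0.671)×1525 + 6569.5 = 7071.3 g/s.
Purge Q = 0.066×7071.3 = 466.7 g/s.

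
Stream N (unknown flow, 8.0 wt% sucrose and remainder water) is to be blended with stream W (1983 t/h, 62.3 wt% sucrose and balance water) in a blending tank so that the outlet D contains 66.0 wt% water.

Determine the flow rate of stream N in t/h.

Let N be the unknown flow. Total out = 1983 + N.
water balance: 747.59 + 0.920·N = 0.660·(1983 + N)
(0.920 − 0.660)·N = 0.660×1983 − 747.59 = 561.19
N = 561.19 / 0.260 = 2158.4 t/h

2158 t/h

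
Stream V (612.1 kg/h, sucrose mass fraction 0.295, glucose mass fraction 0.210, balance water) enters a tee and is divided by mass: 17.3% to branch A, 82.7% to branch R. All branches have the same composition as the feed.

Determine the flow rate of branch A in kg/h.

105.9 kg/h

Branch A flow = 0.173×612.1 = 105.89 kg/h.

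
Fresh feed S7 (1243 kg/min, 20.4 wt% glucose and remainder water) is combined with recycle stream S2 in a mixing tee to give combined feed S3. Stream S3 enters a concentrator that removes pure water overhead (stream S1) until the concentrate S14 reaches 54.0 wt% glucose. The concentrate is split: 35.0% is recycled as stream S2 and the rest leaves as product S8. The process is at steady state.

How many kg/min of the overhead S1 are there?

773.4 kg/min

Overall glucose balance (none leaves overhead): glucose in fresh feed = glucose in product, i.e. 1243×0.204 = (1−0.350)·S14·0.540.
S14 = 253.57/(0.540×0.650) = 722.43 kg/min.
Recycle S2 = 0.350×722.43 = 252.85 kg/min.
Combined feed S3 = 1243 + 252.85 = 1495.8 kg/min.
Overhead S1 = S3 − S14 = 1495.8 − 722.43 = 773.42 kg/min.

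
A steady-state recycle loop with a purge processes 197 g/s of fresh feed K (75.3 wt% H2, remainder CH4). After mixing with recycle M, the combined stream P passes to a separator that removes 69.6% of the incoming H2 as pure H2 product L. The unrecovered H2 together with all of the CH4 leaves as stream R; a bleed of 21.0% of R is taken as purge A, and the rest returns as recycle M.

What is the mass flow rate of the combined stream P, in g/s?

CH4 enters only via K and leaves only via the purge: 197×0.247 = 0.210×(CH4 in R), and the separator passes all CH4, so CH4 in P = CH4 in R = 231.71 g/s.
H2 in P: m_A = 197×0.753 + (1−0.210)·(1−0.696)·m_A, so m_A = 148.34/0.7598 = 195.23 g/s.
P = 195.23 + 231.71 = 426.94 g/s.

426.9 g/s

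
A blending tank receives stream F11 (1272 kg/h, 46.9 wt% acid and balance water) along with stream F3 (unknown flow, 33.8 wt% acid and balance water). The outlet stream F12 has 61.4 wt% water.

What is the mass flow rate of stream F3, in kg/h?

Let F3 be the unknown flow. Total out = 1272 + F3.
water balance: 675.43 + 0.662·F3 = 0.614·(1272 + F3)
(0.662 − 0.614)·F3 = 0.614×1272 − 675.43 = 105.58
F3 = 105.58 / 0.048 = 2199.5 kg/h

2199 kg/h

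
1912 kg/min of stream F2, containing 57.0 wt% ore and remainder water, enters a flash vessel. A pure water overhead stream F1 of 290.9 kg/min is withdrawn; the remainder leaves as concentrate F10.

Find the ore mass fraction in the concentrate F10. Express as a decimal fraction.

0.672

ore is not removed: 1912×0.570 = 1089.8 kg/min of ore enters F10.
Concentrate = 1912 − 290.9 = 1621.1 kg/min.
Mass fraction = 1089.8/1621.1 = 0.672.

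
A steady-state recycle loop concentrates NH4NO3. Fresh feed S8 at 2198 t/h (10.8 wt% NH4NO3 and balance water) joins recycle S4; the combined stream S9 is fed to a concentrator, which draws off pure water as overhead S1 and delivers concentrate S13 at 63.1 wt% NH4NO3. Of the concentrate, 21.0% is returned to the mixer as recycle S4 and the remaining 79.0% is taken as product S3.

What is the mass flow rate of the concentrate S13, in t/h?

476.2 t/h

Overall NH4NO3 balance (none leaves overhead): NH4NO3 in fresh feed = NH4NO3 in product, i.e. 2198×0.108 = (1−0.210)·S13·0.631.
S13 = 237.38/(0.631×0.790) = 476.21 t/h.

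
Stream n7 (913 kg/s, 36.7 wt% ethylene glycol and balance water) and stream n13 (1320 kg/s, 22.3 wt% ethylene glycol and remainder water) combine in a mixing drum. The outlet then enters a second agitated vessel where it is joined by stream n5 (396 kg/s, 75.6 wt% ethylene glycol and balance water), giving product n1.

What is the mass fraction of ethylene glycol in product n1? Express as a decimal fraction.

0.3533

Overall, product flow = 2629 kg/s.
ethylene glycol in = 913×0.367 + 1320×0.223 + 396×0.756 = 928.81 kg/s.
ethylene glycol fraction in n1 = 0.3533.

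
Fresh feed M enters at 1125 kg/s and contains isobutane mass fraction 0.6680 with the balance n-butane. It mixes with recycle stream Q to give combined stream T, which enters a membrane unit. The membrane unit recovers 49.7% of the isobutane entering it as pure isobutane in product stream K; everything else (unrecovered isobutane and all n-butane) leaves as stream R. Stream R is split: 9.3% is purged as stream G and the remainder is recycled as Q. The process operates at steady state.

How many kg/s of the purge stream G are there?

438.1 kg/s

n-butane enters only via M and leaves only via the purge: 1125×0.332 = 0.093×(n-butane in R), and the membrane unit passes all n-butane, so n-butane in T = n-butane in R = 4016.1 kg/s.
isobutane in T: m_A = 1125×0.668 + (1−0.093)·(1−0.497)·m_A, so m_A = 751.5/0.5438 = 1382 kg/s.
R = (1−0.497)×1382 + 4016.1 = 4711.3 kg/s.
Purge G = 0.093×4711.3 = 438.15 kg/s.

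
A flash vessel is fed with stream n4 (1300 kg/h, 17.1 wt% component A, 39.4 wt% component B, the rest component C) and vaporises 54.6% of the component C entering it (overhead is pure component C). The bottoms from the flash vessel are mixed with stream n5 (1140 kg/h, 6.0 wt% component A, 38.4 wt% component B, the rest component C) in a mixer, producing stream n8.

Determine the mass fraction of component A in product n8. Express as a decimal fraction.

Vapour removed = 0.546×0.435×1300 = 308.76 kg/h; concentrate = 991.24 kg/h.
component A reaching the mixer = 222.3 (from concentrate) + 1140×0.060 = 290.7 kg/h.
Product flow = 991.24 + 1140 = 2131.2 kg/h; component A fraction = 0.136.

0.136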